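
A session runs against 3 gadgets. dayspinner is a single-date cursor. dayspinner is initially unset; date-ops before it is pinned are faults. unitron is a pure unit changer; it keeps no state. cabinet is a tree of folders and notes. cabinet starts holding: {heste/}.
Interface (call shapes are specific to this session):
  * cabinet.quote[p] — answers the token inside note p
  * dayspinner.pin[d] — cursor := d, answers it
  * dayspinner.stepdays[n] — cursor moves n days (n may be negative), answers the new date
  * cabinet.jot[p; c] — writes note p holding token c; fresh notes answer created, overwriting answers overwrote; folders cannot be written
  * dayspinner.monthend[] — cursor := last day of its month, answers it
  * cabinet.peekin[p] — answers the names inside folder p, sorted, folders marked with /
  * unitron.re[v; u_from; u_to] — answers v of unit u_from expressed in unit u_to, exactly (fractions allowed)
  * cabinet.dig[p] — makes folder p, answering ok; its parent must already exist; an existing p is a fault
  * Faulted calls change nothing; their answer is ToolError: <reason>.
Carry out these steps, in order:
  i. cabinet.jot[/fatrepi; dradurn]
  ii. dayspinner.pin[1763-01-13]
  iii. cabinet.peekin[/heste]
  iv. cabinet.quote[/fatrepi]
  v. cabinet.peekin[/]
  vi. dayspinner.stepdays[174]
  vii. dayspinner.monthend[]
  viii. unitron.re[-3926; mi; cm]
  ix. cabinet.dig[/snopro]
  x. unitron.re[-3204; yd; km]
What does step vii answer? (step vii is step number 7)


Answer: 1763-07-31

Derivation:
→ cabinet.jot(p='/fatrepi', c='dradurn')
← created
→ dayspinner.pin(d='1763-01-13')
← 1763-01-13
→ cabinet.peekin(p='/heste')
← []
→ cabinet.quote(p='/fatrepi')
← dradurn
→ cabinet.peekin(p='/')
← [fatrepi, heste/]
→ dayspinner.stepdays(n='174')
← 1763-07-06
→ dayspinner.monthend()
← 1763-07-31
→ unitron.re(v='-3926', u_from='mi', u_to='cm')
← -3159142272/5
→ cabinet.dig(p='/snopro')
← ok
→ unitron.re(v='-3204', u_from='yd', u_to='km')
← -915543/312500


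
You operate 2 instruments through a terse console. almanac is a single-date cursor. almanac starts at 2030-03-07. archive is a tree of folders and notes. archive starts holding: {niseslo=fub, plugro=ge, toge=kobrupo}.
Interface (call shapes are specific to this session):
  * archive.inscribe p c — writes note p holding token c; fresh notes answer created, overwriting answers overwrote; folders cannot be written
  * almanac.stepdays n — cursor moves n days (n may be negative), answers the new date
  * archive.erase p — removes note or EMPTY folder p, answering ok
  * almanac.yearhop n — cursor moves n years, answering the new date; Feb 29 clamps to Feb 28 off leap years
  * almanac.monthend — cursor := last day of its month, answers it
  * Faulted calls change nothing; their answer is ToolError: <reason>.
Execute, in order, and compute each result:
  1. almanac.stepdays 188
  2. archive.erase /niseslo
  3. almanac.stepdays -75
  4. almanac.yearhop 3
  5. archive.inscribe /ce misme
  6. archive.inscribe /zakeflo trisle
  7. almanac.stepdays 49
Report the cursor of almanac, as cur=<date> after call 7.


Answer: cur=2033-08-16

Derivation:
% almanac.stepdays n: 188
:: 2030-09-11
% archive.erase p: /niseslo
:: ok
% almanac.stepdays n: -75
:: 2030-06-28
% almanac.yearhop n: 3
:: 2033-06-28
% archive.inscribe p: /ce c: misme
:: created
% archive.inscribe p: /zakeflo c: trisle
:: created
% almanac.stepdays n: 49
:: 2033-08-16


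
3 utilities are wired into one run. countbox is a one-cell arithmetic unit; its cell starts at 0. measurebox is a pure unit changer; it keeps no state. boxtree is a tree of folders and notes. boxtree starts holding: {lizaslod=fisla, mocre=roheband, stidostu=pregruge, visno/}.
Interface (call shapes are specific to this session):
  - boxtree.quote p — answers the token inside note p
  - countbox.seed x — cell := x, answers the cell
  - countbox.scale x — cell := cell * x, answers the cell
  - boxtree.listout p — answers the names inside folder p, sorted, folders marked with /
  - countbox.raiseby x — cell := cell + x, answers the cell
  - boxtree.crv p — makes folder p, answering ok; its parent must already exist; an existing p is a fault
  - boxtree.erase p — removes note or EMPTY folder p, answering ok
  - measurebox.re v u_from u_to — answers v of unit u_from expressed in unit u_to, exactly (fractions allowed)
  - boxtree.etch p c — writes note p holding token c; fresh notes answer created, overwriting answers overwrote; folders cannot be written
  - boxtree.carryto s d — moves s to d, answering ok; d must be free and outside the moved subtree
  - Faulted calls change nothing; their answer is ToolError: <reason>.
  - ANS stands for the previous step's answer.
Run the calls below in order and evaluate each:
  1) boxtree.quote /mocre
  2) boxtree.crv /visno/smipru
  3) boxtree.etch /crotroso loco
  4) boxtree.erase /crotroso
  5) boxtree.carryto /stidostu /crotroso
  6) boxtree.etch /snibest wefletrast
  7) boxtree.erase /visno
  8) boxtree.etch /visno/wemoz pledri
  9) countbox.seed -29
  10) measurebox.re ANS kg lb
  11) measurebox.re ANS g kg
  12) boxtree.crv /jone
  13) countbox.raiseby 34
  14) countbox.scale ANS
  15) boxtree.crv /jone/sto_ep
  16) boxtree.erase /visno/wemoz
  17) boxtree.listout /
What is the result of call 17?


Answer: [crotroso, jone/, lizaslod, mocre, snibest, visno/]

Derivation:
CALL quote[p='/mocre']
RET  roheband
CALL crv[p='/visno/smipru']
RET  ok
CALL etch[p='/crotroso'; c='loco']
RET  created
CALL erase[p='/crotroso']
RET  ok
CALL carryto[s='/stidostu'; d='/crotroso']
RET  ok
CALL etch[p='/snibest'; c='wefletrast']
RET  created
CALL erase[p='/visno']
RET  ToolError: not empty
CALL etch[p='/visno/wemoz'; c='pledri']
RET  created
CALL seed[x='-29']
RET  -29
CALL re[v='ANS'; u_from='kg'; u_to='lb']
RET  -2900000000/45359237
CALL re[v='ANS'; u_from='g'; u_to='kg']
RET  -2900000/45359237
CALL crv[p='/jone']
RET  ok
CALL raiseby[x='34']
RET  5
CALL scale[x='ANS']
RET  25
CALL crv[p='/jone/sto_ep']
RET  ok
CALL erase[p='/visno/wemoz']
RET  ok
CALL listout[p='/']
RET  [crotroso, jone/, lizaslod, mocre, snibest, visno/]


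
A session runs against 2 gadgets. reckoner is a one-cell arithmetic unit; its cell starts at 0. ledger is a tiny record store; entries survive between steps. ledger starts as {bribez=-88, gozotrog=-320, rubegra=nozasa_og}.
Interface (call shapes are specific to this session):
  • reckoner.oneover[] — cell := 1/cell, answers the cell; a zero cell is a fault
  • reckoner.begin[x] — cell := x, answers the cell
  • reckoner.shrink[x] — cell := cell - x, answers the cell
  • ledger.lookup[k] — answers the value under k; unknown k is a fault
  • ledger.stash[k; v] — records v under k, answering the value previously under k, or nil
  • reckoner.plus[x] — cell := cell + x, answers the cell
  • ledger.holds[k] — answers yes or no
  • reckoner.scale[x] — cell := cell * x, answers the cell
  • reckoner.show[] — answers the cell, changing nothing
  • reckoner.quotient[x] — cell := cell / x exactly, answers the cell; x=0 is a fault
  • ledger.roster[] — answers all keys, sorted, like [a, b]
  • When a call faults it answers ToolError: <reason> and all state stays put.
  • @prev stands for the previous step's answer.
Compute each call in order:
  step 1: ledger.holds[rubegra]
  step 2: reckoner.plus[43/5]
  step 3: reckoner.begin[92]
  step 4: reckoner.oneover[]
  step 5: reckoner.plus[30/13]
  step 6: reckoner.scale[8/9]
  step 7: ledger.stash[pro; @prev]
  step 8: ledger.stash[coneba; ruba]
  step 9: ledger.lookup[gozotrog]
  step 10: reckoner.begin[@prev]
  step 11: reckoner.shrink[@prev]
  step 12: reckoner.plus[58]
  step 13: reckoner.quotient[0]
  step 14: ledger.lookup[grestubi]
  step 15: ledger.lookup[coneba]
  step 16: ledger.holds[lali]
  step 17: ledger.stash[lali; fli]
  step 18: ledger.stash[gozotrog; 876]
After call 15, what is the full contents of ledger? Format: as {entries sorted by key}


I invoke ledger.holds on k='rubegra', and get yes.
Using reckoner.plus on x='43/5': 43/5.
I run reckoner.begin on x='92', → 92.
Now I run reckoner.oneover, giving 1/92.
I invoke reckoner.plus on x='30/13', → 2773/1196.
Invoking reckoner.scale on x='8/9', and observe 5546/2691.
Calling ledger.stash on k='pro', v='@prev', which returns nil.
Then ledger.stash on k='coneba', v='ruba', and see nil.
Then ledger.lookup on k='gozotrog', giving -320.
Calling reckoner.begin on x='@prev', and get -320.
Calling reckoner.shrink on x='@prev', and get 0.
Then reckoner.plus on x='58', yielding 58.
Then reckoner.quotient on x='0', yielding ToolError: division by zero.
I run ledger.lookup on k='grestubi', and get ToolError: no such key grestubi.
Then ledger.lookup on k='coneba': ruba.
Invoking ledger.holds on k='lali', which returns no.
Calling ledger.stash on k='lali', v='fli', and see nil.
I invoke ledger.stash on k='gozotrog', v='876', which returns -320.

Answer: {bribez=-88, coneba=ruba, gozotrog=-320, pro=5546/2691, rubegra=nozasa_og}


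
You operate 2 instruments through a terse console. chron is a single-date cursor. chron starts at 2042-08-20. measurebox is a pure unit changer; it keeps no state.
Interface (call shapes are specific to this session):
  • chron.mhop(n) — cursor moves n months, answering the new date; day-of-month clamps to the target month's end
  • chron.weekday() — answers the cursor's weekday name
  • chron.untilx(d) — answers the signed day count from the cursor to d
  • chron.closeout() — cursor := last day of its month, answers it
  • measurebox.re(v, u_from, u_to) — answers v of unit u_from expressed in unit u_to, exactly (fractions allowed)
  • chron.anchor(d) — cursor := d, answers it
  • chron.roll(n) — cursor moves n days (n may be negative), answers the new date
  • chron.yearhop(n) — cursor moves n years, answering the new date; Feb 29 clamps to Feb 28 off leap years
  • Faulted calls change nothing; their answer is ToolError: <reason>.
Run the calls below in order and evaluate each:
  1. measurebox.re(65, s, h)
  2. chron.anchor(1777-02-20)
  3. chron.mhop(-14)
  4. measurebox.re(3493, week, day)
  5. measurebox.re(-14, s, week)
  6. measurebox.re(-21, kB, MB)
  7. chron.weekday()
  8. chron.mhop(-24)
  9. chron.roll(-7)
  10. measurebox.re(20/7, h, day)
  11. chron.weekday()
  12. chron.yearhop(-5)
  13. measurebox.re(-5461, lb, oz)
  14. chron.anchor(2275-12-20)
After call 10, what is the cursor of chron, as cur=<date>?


Answer: cur=1773-12-13

Derivation:
$ re v='65' u_from='s' u_to='h'
= 13/720
$ anchor d='1777-02-20'
= 1777-02-20
$ mhop n='-14'
= 1775-12-20
$ re v='3493' u_from='week' u_to='day'
= 24451
$ re v='-14' u_from='s' u_to='week'
= -1/43200
$ re v='-21' u_from='kB' u_to='MB'
= -21/1000
$ weekday
= Wednesday
$ mhop n='-24'
= 1773-12-20
$ roll n='-7'
= 1773-12-13
$ re v='20/7' u_from='h' u_to='day'
= 5/42
$ weekday
= Monday
$ yearhop n='-5'
= 1768-12-13
$ re v='-5461' u_from='lb' u_to='oz'
= -87376
$ anchor d='2275-12-20'
= 2275-12-20


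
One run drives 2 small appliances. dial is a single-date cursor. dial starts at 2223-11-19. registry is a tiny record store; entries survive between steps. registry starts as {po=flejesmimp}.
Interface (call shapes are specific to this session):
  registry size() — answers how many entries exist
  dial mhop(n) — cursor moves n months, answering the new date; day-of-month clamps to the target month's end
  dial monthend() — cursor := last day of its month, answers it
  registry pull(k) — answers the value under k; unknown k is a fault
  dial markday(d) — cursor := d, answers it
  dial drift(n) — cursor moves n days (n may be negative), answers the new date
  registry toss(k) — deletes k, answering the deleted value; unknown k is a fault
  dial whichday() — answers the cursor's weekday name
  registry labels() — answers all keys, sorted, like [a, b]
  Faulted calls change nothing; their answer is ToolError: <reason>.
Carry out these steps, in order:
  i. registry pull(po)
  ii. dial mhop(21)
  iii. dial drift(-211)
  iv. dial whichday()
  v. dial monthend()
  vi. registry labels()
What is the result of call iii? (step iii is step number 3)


Step: registry pull[po]
Result: flejesmimp
Step: dial mhop[21]
Result: 2225-08-19
Step: dial drift[-211]
Result: 2225-01-20
Step: dial whichday[]
Result: Thursday
Step: dial monthend[]
Result: 2225-01-31
Step: registry labels[]
Result: [po]

Answer: 2225-01-20


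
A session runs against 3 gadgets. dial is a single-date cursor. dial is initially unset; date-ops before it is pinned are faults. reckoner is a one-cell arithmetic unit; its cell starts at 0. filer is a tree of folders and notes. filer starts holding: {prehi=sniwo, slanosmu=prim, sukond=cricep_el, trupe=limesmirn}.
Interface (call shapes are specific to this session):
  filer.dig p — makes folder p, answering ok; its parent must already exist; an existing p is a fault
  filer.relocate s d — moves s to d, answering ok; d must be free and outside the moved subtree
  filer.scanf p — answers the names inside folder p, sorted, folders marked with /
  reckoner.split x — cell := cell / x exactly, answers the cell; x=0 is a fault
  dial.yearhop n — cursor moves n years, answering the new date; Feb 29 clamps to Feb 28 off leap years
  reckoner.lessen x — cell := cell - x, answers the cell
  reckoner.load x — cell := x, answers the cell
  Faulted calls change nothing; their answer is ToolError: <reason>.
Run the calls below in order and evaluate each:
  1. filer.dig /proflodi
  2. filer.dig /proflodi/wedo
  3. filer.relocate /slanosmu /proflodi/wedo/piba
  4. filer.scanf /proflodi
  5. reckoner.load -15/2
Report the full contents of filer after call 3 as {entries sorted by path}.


Answer: {prehi=sniwo, proflodi/, proflodi/wedo/, proflodi/wedo/piba=prim, sukond=cricep_el, trupe=limesmirn}

Derivation:
Act: filer.dig[p: /proflodi]
Obs: ok
Act: filer.dig[p: /proflodi/wedo]
Obs: ok
Act: filer.relocate[s: /slanosmu; d: /proflodi/wedo/piba]
Obs: ok
Act: filer.scanf[p: /proflodi]
Obs: [wedo/]
Act: reckoner.load[x: -15/2]
Obs: -15/2


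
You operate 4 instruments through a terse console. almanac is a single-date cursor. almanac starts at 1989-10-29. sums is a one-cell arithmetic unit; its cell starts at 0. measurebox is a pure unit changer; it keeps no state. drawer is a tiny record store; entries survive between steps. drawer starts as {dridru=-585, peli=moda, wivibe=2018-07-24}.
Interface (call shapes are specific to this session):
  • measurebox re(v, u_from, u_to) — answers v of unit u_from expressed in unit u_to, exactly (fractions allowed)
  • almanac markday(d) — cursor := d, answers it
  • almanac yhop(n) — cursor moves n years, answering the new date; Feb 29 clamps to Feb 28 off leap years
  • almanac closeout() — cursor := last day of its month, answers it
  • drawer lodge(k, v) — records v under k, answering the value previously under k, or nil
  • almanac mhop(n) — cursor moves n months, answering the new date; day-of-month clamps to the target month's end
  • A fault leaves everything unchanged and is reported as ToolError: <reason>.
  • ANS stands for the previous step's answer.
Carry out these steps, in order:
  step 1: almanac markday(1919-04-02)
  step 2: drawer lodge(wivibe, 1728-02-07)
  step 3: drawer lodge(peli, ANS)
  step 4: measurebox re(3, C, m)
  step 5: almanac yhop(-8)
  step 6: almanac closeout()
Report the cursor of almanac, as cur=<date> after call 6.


$ almanac markday d=1919-04-02
[out] 1919-04-02
$ drawer lodge k=wivibe v=1728-02-07
[out] 2018-07-24
$ drawer lodge k=peli v=ANS
[out] moda
$ measurebox re v=3 u_from=C u_to=m
[out] ToolError: incompatible units
$ almanac yhop n=-8
[out] 1911-04-02
$ almanac closeout
[out] 1911-04-30

Answer: cur=1911-04-30


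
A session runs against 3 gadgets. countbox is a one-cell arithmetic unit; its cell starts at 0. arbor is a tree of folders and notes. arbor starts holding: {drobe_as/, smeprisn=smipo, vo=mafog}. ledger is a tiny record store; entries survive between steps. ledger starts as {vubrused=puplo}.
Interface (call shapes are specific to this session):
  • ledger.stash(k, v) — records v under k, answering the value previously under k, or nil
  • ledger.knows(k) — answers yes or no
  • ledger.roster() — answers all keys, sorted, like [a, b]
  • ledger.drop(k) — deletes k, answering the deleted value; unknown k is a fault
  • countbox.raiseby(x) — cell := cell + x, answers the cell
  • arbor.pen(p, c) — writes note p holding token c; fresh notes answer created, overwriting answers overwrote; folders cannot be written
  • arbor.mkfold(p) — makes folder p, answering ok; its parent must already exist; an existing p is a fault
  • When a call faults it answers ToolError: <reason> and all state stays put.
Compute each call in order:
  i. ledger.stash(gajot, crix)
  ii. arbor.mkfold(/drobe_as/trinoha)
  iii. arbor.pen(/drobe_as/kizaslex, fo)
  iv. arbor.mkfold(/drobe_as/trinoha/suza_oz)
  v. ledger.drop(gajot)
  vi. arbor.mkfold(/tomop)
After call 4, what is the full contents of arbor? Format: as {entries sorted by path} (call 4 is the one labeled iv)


Answer: {drobe_as/, drobe_as/kizaslex=fo, drobe_as/trinoha/, drobe_as/trinoha/suza_oz/, smeprisn=smipo, vo=mafog}

Derivation:
→ stash(gajot, crix)
← nil
→ mkfold(/drobe_as/trinoha)
← ok
→ pen(/drobe_as/kizaslex, fo)
← created
→ mkfold(/drobe_as/trinoha/suza_oz)
← ok
→ drop(gajot)
← crix
→ mkfold(/tomop)
← ok


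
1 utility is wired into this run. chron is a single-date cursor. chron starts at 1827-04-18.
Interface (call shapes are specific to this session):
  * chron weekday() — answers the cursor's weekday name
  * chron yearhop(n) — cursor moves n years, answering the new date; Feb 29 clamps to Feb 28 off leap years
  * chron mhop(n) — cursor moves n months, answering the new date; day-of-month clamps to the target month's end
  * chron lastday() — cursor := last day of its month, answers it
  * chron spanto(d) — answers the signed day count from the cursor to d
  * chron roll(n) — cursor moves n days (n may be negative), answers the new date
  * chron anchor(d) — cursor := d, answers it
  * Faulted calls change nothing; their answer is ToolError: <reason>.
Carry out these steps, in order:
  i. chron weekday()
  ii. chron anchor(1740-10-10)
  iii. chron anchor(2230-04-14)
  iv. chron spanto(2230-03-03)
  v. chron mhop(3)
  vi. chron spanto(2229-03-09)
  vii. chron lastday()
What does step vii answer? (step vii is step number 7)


Answer: 2230-07-31

Derivation:
Using chron weekday(), and get Wednesday.
Invoking chron anchor passing d=1740-10-10, which returns 1740-10-10.
Then chron anchor passing d=2230-04-14, and see 2230-04-14.
I run chron spanto passing d=2230-03-03: -42.
I invoke chron mhop passing n=3, — result: 2230-07-14.
Next I call chron spanto passing d=2229-03-09, giving -492.
Then chron lastday, → 2230-07-31.


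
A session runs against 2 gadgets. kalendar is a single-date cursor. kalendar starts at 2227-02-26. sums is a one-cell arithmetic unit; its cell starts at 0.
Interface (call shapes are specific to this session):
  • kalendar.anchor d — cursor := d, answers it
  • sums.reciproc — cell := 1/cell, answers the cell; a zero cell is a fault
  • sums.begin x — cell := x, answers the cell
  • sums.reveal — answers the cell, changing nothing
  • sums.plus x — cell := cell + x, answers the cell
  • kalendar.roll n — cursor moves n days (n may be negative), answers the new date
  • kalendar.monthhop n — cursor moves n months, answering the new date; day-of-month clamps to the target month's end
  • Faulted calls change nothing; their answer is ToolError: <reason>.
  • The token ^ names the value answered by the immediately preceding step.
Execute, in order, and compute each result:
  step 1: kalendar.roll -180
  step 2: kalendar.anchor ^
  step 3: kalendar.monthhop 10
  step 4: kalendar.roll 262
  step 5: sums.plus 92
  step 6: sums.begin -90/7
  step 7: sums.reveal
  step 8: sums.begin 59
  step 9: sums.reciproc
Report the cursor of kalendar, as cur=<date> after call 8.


;; 1. roll(-180) -> 2226-08-30
;; 2. anchor(^) -> 2226-08-30
;; 3. monthhop(10) -> 2227-06-30
;; 4. roll(262) -> 2228-03-18
;; 5. plus(92) -> 92
;; 6. begin(-90/7) -> -90/7
;; 7. reveal() -> -90/7
;; 8. begin(59) -> 59
;; 9. reciproc() -> 1/59

Answer: cur=2228-03-18


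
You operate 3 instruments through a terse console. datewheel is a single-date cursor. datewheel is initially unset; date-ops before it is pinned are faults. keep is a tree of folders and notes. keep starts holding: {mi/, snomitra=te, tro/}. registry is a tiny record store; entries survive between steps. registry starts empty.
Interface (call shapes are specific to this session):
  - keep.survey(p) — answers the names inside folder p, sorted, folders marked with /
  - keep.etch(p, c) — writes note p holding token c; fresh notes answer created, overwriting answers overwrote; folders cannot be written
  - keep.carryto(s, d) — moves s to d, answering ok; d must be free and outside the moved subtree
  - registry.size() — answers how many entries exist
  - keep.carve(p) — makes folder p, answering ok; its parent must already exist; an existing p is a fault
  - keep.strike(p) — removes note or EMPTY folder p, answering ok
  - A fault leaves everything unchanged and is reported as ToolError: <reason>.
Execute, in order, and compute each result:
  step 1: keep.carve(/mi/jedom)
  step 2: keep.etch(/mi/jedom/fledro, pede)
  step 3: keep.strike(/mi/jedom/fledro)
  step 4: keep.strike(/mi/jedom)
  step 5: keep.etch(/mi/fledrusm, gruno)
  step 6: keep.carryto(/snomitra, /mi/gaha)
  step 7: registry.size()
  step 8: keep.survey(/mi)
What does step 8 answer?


Answer: [fledrusm, gaha]

Derivation:
Then keep.carve passing p: /mi/jedom, and see ok.
Next I call keep.etch passing p: /mi/jedom/fledro, c: pede, and see created.
I try keep.strike passing p: /mi/jedom/fledro, and observe ok.
Next I call keep.strike passing p: /mi/jedom, — result: ok.
I call keep.etch passing p: /mi/fledrusm, c: gruno, yielding created.
I invoke keep.carryto passing s: /snomitra, d: /mi/gaha, — result: ok.
Then registry.size(), and observe 0.
I run keep.survey passing p: /mi, and observe [fledrusm, gaha].


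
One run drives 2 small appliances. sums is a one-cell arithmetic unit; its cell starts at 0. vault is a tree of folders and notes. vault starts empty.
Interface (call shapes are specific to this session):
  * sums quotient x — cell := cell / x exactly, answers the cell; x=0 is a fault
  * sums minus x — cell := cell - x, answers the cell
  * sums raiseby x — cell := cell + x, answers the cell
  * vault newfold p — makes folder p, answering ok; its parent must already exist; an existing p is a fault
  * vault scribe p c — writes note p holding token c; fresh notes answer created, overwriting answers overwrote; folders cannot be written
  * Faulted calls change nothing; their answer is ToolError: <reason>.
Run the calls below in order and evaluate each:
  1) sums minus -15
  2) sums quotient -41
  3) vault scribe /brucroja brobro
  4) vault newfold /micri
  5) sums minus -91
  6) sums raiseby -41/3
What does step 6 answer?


// 1. sums minus(-15) : 15
// 2. sums quotient(-41) : -15/41
// 3. vault scribe(/brucroja, brobro) : created
// 4. vault newfold(/micri) : ok
// 5. sums minus(-91) : 3716/41
// 6. sums raiseby(-41/3) : 9467/123

Answer: 9467/123


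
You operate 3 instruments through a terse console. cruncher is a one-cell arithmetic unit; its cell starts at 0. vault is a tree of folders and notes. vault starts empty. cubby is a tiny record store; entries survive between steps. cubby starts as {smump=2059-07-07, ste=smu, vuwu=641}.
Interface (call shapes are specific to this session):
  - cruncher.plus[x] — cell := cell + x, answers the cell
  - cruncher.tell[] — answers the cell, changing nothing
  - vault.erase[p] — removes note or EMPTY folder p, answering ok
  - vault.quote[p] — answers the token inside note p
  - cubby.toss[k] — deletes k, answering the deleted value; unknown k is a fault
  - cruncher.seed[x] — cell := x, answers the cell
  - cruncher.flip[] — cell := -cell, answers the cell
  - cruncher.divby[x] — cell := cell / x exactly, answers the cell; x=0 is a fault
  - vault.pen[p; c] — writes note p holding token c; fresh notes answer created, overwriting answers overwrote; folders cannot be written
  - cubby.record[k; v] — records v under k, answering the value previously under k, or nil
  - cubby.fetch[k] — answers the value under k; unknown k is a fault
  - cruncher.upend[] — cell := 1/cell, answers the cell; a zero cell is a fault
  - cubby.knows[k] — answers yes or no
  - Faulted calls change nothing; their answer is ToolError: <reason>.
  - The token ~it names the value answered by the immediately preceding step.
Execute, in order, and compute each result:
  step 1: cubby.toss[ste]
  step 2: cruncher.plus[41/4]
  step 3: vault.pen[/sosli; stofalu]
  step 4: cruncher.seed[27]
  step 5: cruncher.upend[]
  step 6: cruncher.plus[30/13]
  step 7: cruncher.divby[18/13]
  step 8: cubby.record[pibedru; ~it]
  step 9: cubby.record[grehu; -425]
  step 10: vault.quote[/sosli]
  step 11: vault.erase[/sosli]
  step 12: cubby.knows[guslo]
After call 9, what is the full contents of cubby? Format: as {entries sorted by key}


Answer: {grehu=-425, pibedru=823/486, smump=2059-07-07, vuwu=641}

Derivation:
[in] toss ste
  smu
[in] plus 41/4
  41/4
[in] pen /sosli stofalu
  created
[in] seed 27
  27
[in] upend
  1/27
[in] plus 30/13
  823/351
[in] divby 18/13
  823/486
[in] record pibedru ~it
  nil
[in] record grehu -425
  nil
[in] quote /sosli
  stofalu
[in] erase /sosli
  ok
[in] knows guslo
  no


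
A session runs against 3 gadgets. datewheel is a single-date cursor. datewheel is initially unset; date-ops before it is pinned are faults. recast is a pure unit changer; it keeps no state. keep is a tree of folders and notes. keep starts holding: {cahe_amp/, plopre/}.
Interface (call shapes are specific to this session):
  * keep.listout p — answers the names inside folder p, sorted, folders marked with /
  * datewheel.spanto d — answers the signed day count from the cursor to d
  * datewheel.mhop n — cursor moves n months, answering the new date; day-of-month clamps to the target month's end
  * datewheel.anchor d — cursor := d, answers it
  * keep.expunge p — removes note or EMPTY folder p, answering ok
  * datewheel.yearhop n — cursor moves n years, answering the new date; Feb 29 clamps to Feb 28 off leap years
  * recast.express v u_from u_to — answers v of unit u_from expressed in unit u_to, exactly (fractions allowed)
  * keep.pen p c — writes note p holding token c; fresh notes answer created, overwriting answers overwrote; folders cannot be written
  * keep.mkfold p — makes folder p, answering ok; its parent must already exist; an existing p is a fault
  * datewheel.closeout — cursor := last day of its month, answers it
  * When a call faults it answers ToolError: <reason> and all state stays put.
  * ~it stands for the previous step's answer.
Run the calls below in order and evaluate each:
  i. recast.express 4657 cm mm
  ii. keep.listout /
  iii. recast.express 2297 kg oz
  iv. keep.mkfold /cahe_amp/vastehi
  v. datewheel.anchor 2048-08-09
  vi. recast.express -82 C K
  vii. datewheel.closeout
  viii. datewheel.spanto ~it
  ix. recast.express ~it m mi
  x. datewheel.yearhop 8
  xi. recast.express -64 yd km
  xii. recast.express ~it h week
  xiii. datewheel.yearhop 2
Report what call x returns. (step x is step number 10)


Answer: 2056-08-31

Derivation:
CALL express[v→4657; u_from→cm; u_to→mm]
RET  46570
CALL listout[p→/]
RET  [cahe_amp/, plopre/]
CALL express[v→2297; u_from→kg; u_to→oz]
RET  3675200000000/45359237
CALL mkfold[p→/cahe_amp/vastehi]
RET  ok
CALL anchor[d→2048-08-09]
RET  2048-08-09
CALL express[v→-82; u_from→C; u_to→K]
RET  3823/20
CALL closeout[]
RET  2048-08-31
CALL spanto[d→~it]
RET  0
CALL express[v→~it; u_from→m; u_to→mi]
RET  0
CALL yearhop[n→8]
RET  2056-08-31
CALL express[v→-64; u_from→yd; u_to→km]
RET  -4572/78125
CALL express[v→~it; u_from→h; u_to→week]
RET  -381/1093750
CALL yearhop[n→2]
RET  2058-08-31


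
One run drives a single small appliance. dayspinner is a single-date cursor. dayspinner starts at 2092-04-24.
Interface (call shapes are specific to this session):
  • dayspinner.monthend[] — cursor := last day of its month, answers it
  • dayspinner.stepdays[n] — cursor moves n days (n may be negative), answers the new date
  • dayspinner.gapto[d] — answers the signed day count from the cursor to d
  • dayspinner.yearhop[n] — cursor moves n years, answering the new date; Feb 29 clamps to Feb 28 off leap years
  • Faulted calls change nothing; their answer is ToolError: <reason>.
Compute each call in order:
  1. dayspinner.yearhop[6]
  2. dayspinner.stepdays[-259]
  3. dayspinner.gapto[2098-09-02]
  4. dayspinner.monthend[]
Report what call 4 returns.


Answer: 2097-08-31

Derivation:
% yearhop n='6'
:: 2098-04-24
% stepdays n='-259'
:: 2097-08-08
% gapto d='2098-09-02'
:: 390
% monthend
:: 2097-08-31


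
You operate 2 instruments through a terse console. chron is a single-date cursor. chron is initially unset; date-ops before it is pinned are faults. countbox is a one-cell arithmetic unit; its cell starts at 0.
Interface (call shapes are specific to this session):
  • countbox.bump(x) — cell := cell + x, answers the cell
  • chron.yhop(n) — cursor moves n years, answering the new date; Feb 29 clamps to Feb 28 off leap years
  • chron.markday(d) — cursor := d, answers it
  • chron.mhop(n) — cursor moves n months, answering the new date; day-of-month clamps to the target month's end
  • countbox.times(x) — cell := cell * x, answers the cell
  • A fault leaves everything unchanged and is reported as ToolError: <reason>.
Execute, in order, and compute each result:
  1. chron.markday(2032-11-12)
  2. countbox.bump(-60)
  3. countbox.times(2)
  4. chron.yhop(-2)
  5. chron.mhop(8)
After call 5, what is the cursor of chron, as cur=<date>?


Step: markday[2032-11-12]
Result: 2032-11-12
Step: bump[-60]
Result: -60
Step: times[2]
Result: -120
Step: yhop[-2]
Result: 2030-11-12
Step: mhop[8]
Result: 2031-07-12

Answer: cur=2031-07-12


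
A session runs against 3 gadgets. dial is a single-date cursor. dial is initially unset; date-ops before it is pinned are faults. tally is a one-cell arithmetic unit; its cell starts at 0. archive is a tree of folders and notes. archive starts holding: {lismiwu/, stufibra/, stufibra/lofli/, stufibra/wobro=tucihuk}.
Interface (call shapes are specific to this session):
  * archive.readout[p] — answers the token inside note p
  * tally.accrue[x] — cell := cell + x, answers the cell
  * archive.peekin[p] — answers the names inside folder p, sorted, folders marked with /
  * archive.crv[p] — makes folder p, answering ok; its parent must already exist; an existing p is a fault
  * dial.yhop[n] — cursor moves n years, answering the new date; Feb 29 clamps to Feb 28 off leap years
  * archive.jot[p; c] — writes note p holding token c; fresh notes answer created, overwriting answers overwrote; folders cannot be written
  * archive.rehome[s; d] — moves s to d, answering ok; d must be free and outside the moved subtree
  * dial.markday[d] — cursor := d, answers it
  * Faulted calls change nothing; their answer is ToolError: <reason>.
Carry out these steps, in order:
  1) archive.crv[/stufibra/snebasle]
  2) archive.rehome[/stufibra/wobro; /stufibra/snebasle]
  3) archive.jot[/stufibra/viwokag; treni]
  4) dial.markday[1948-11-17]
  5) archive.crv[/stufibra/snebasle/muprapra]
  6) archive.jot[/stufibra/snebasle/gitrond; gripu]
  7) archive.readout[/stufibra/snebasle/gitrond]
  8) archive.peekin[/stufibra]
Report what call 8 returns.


! archive.crv(p='/stufibra/snebasle') => ok
! archive.rehome(s='/stufibra/wobro', d='/stufibra/snebasle') => ToolError: exists
! archive.jot(p='/stufibra/viwokag', c='treni') => created
! dial.markday(d='1948-11-17') => 1948-11-17
! archive.crv(p='/stufibra/snebasle/muprapra') => ok
! archive.jot(p='/stufibra/snebasle/gitrond', c='gripu') => created
! archive.readout(p='/stufibra/snebasle/gitrond') => gripu
! archive.peekin(p='/stufibra') => [lofli/, snebasle/, viwokag, wobro]

Answer: [lofli/, snebasle/, viwokag, wobro]


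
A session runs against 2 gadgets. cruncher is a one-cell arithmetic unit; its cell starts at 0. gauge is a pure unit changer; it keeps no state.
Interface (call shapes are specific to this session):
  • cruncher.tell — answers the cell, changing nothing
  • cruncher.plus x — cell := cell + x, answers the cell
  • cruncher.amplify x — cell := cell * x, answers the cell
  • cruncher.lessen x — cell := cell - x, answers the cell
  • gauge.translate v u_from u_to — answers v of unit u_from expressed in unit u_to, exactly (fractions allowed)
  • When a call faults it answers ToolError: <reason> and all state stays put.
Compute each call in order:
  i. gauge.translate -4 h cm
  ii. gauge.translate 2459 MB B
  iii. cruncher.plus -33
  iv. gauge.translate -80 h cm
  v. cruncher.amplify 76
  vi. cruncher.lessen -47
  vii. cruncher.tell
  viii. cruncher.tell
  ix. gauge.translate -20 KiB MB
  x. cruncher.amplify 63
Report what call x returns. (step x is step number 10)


;; gauge.translate(v→-4, u_from→h, u_to→cm) => ToolError: incompatible units
;; gauge.translate(v→2459, u_from→MB, u_to→B) => 2459000000
;; cruncher.plus(x→-33) => -33
;; gauge.translate(v→-80, u_from→h, u_to→cm) => ToolError: incompatible units
;; cruncher.amplify(x→76) => -2508
;; cruncher.lessen(x→-47) => -2461
;; cruncher.tell() => -2461
;; cruncher.tell() => -2461
;; gauge.translate(v→-20, u_from→KiB, u_to→MB) => -64/3125
;; cruncher.amplify(x→63) => -155043

Answer: -155043


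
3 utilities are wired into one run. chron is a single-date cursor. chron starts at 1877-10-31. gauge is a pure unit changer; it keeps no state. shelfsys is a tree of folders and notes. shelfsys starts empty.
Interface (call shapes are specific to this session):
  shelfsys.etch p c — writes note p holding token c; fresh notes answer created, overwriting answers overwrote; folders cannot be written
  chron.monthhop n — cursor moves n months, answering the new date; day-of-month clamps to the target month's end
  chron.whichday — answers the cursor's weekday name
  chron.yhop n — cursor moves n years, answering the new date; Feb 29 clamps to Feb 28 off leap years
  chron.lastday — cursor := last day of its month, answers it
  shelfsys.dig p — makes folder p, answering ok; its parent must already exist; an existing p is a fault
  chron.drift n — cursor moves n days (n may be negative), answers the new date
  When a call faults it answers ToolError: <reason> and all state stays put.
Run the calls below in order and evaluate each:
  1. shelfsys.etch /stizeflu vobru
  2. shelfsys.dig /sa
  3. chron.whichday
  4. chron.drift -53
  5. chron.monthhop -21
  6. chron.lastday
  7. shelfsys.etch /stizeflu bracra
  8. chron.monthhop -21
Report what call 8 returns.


Answer: 1874-03-31

Derivation:
> etch p: /stizeflu c: vobru
[out] created
> dig p: /sa
[out] ok
> whichday
[out] Wednesday
> drift n: -53
[out] 1877-09-08
> monthhop n: -21
[out] 1875-12-08
> lastday
[out] 1875-12-31
> etch p: /stizeflu c: bracra
[out] overwrote
> monthhop n: -21
[out] 1874-03-31


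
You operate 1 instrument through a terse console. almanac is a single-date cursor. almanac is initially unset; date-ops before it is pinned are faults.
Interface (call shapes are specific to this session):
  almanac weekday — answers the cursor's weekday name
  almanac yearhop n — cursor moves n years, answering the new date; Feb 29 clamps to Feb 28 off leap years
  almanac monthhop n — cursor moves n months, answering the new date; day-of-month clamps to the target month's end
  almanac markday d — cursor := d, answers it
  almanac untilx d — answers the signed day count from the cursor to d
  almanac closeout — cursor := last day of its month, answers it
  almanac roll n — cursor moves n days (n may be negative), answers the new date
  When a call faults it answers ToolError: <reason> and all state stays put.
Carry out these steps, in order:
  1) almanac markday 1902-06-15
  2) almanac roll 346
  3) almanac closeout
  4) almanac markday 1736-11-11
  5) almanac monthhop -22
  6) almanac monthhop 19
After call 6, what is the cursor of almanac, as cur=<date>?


Answer: cur=1736-08-11

Derivation:
~$ almanac markday 1902-06-15
[out] 1902-06-15
~$ almanac roll 346
[out] 1903-05-27
~$ almanac closeout
[out] 1903-05-31
~$ almanac markday 1736-11-11
[out] 1736-11-11
~$ almanac monthhop -22
[out] 1735-01-11
~$ almanac monthhop 19
[out] 1736-08-11


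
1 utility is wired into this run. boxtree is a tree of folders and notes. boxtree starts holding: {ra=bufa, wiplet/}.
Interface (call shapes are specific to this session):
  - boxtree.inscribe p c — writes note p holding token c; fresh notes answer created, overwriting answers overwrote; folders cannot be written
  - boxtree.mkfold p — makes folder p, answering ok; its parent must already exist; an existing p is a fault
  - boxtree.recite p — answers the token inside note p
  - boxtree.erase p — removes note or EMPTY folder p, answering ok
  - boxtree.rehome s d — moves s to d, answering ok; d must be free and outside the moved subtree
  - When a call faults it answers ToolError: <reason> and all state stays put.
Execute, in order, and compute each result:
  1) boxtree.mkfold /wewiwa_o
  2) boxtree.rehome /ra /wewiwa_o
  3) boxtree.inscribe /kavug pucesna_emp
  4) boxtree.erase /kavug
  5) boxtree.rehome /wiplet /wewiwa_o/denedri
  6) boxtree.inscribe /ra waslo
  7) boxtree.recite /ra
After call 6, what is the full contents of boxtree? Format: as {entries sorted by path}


Calling boxtree.mkfold on p='/wewiwa_o', and see ok.
Now I run boxtree.rehome on s='/ra', d='/wewiwa_o', and get ToolError: exists.
Next I call boxtree.inscribe on p='/kavug', c='pucesna_emp', — result: created.
I run boxtree.erase on p='/kavug', and get ok.
I invoke boxtree.rehome on s='/wiplet', d='/wewiwa_o/denedri', and get ok.
Now I run boxtree.inscribe on p='/ra', c='waslo': overwrote.
Now I run boxtree.recite on p='/ra', — result: waslo.

Answer: {ra=waslo, wewiwa_o/, wewiwa_o/denedri/}


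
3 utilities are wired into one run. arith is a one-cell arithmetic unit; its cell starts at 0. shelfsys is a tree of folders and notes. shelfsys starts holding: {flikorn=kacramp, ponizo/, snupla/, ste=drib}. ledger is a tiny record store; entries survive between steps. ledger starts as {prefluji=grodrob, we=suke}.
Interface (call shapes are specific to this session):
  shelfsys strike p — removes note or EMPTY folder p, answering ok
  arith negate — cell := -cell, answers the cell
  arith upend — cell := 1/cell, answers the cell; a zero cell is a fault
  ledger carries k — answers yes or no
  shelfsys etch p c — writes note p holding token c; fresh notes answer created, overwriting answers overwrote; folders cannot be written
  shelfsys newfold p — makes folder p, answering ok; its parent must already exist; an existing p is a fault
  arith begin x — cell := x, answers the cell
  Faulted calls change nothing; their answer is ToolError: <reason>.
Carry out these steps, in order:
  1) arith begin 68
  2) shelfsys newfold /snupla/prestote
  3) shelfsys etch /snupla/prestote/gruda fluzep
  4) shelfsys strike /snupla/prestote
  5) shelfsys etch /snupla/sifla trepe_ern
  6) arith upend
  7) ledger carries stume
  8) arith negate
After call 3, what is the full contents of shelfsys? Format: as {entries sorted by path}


Answer: {flikorn=kacramp, ponizo/, snupla/, snupla/prestote/, snupla/prestote/gruda=fluzep, ste=drib}

Derivation:
$ arith begin x='68'
  68
$ shelfsys newfold p='/snupla/prestote'
  ok
$ shelfsys etch p='/snupla/prestote/gruda' c='fluzep'
  created
$ shelfsys strike p='/snupla/prestote'
  ToolError: not empty
$ shelfsys etch p='/snupla/sifla' c='trepe_ern'
  created
$ arith upend
  1/68
$ ledger carries k='stume'
  no
$ arith negate
  -1/68
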